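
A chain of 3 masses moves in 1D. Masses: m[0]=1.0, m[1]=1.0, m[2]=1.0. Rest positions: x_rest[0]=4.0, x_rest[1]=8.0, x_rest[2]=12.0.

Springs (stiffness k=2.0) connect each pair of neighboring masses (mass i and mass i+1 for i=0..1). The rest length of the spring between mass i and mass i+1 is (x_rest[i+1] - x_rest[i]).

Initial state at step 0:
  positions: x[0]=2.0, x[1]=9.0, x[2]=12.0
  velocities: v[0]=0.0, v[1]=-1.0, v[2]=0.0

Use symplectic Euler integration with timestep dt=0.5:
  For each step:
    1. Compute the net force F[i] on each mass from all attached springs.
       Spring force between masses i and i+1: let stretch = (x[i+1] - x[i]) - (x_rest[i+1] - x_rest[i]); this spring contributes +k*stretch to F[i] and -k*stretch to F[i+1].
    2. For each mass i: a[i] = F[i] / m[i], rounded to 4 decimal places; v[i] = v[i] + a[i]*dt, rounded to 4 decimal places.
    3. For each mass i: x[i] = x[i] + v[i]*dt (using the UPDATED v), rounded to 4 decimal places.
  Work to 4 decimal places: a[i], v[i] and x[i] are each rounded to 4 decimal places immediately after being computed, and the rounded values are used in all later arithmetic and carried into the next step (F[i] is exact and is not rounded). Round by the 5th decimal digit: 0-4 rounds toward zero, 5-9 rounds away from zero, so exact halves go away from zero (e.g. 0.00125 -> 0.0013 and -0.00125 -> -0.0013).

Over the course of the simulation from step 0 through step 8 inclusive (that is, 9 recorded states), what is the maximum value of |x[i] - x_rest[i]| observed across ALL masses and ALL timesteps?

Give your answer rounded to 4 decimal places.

Answer: 3.0781

Derivation:
Step 0: x=[2.0000 9.0000 12.0000] v=[0.0000 -1.0000 0.0000]
Step 1: x=[3.5000 6.5000 12.5000] v=[3.0000 -5.0000 1.0000]
Step 2: x=[4.5000 5.5000 12.0000] v=[2.0000 -2.0000 -1.0000]
Step 3: x=[4.0000 7.2500 10.2500] v=[-1.0000 3.5000 -3.5000]
Step 4: x=[3.1250 8.8750 9.0000] v=[-1.7500 3.2500 -2.5000]
Step 5: x=[3.1250 7.6875 9.6875] v=[0.0000 -2.3750 1.3750]
Step 6: x=[3.4063 5.2188 11.3750] v=[0.5625 -4.9375 3.3750]
Step 7: x=[2.5938 4.9219 11.9844] v=[-1.6250 -0.5938 1.2188]
Step 8: x=[0.9454 6.9922 11.0626] v=[-3.2969 4.1406 -1.8437]
Max displacement = 3.0781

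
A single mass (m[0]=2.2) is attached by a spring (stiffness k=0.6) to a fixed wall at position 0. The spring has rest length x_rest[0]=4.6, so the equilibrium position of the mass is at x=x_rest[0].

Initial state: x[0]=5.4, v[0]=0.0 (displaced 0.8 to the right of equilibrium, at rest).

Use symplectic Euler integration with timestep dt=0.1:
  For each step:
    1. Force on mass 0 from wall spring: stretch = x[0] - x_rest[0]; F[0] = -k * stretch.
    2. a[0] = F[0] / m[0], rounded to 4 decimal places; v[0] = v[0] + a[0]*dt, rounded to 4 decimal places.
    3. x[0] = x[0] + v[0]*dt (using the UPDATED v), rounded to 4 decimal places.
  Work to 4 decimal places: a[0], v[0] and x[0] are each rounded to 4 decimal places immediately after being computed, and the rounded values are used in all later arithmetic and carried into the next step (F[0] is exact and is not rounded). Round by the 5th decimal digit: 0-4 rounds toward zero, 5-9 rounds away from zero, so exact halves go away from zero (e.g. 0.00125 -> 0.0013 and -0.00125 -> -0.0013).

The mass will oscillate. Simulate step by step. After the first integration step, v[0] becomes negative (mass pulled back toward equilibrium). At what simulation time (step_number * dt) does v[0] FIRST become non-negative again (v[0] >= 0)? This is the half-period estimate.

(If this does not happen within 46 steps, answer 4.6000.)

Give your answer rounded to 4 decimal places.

Answer: 4.6000

Derivation:
Step 0: x=[5.4000] v=[0.0000]
Step 1: x=[5.3978] v=[-0.0218]
Step 2: x=[5.3934] v=[-0.0436]
Step 3: x=[5.3869] v=[-0.0652]
Step 4: x=[5.3782] v=[-0.0867]
Step 5: x=[5.3674] v=[-0.1079]
Step 6: x=[5.3545] v=[-0.1288]
Step 7: x=[5.3396] v=[-0.1494]
Step 8: x=[5.3226] v=[-0.1696]
Step 9: x=[5.3037] v=[-0.1893]
Step 10: x=[5.2829] v=[-0.2085]
Step 11: x=[5.2602] v=[-0.2271]
Step 12: x=[5.2357] v=[-0.2451]
Step 13: x=[5.2095] v=[-0.2624]
Step 14: x=[5.1816] v=[-0.2790]
Step 15: x=[5.1521] v=[-0.2949]
Step 16: x=[5.1211] v=[-0.3100]
Step 17: x=[5.0887] v=[-0.3242]
Step 18: x=[5.0550] v=[-0.3375]
Step 19: x=[5.0200] v=[-0.3499]
Step 20: x=[4.9839] v=[-0.3614]
Step 21: x=[4.9467] v=[-0.3719]
Step 22: x=[4.9086] v=[-0.3814]
Step 23: x=[4.8696] v=[-0.3898]
Step 24: x=[4.8299] v=[-0.3972]
Step 25: x=[4.7896] v=[-0.4035]
Step 26: x=[4.7487] v=[-0.4087]
Step 27: x=[4.7074] v=[-0.4128]
Step 28: x=[4.6658] v=[-0.4157]
Step 29: x=[4.6241] v=[-0.4175]
Step 30: x=[4.5823] v=[-0.4182]
Step 31: x=[4.5405] v=[-0.4177]
Step 32: x=[4.4989] v=[-0.4161]
Step 33: x=[4.4576] v=[-0.4133]
Step 34: x=[4.4167] v=[-0.4094]
Step 35: x=[4.3763] v=[-0.4044]
Step 36: x=[4.3365] v=[-0.3983]
Step 37: x=[4.2974] v=[-0.3911]
Step 38: x=[4.2591] v=[-0.3829]
Step 39: x=[4.2217] v=[-0.3736]
Step 40: x=[4.1854] v=[-0.3633]
Step 41: x=[4.1502] v=[-0.3520]
Step 42: x=[4.1162] v=[-0.3397]
Step 43: x=[4.0836] v=[-0.3265]
Step 44: x=[4.0524] v=[-0.3124]
Step 45: x=[4.0227] v=[-0.2975]
Step 46: x=[3.9945] v=[-0.2818]
v[0] did not become non-negative within 46 steps; using fallback time=4.6000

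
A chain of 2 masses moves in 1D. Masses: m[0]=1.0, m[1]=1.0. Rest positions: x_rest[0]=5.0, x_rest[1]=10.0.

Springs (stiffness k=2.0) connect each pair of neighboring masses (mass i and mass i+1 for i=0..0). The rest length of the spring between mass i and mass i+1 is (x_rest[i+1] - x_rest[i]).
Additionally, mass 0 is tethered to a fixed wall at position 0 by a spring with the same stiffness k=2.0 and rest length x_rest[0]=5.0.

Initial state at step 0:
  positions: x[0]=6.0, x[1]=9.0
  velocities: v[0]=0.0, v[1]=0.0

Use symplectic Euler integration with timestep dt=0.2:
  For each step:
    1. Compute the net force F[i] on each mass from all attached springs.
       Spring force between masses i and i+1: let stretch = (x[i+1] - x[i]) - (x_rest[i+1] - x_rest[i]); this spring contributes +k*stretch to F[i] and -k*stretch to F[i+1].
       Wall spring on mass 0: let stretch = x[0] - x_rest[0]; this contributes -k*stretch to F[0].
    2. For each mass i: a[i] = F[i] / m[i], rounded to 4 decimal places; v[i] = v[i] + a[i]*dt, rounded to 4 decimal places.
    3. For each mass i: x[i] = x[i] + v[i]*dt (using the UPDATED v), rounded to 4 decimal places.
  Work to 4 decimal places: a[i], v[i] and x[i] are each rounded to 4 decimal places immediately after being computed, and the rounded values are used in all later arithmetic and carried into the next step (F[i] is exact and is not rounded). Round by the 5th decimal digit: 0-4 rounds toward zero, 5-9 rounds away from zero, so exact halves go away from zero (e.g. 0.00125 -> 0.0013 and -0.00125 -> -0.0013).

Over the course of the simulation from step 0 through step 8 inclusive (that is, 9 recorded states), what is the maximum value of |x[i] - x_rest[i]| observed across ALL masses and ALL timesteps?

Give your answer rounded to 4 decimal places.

Answer: 1.2629

Derivation:
Step 0: x=[6.0000 9.0000] v=[0.0000 0.0000]
Step 1: x=[5.7600 9.1600] v=[-1.2000 0.8000]
Step 2: x=[5.3312 9.4480] v=[-2.1440 1.4400]
Step 3: x=[4.8052 9.8067] v=[-2.6298 1.7933]
Step 4: x=[4.2949 10.1652] v=[-2.5513 1.7927]
Step 5: x=[3.9107 10.4541] v=[-1.9211 1.4446]
Step 6: x=[3.7371 10.6195] v=[-0.8680 0.8272]
Step 7: x=[3.8151 10.6343] v=[0.3901 0.0742]
Step 8: x=[4.1334 10.5036] v=[1.5917 -0.6535]
Max displacement = 1.2629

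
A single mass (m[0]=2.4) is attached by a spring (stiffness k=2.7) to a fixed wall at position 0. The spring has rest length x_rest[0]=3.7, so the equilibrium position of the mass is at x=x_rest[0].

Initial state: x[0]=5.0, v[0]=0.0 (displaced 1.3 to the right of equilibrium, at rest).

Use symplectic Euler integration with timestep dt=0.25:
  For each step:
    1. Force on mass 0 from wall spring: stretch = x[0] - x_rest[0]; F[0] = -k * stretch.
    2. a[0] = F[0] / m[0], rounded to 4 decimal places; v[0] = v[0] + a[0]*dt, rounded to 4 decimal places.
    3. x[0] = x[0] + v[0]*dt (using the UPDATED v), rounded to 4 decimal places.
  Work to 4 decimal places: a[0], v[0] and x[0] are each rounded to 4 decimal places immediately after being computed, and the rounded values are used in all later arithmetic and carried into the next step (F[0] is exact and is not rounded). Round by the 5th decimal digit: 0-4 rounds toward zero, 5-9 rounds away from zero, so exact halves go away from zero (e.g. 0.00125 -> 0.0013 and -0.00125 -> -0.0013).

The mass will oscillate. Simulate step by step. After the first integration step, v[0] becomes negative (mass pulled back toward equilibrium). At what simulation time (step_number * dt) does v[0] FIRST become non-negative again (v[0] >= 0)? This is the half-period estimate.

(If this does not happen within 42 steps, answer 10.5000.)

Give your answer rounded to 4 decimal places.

Step 0: x=[5.0000] v=[0.0000]
Step 1: x=[4.9086] v=[-0.3656]
Step 2: x=[4.7322] v=[-0.7055]
Step 3: x=[4.4833] v=[-0.9958]
Step 4: x=[4.1793] v=[-1.2161]
Step 5: x=[3.8416] v=[-1.3509]
Step 6: x=[3.4939] v=[-1.3907]
Step 7: x=[3.1607] v=[-1.3327]
Step 8: x=[2.8655] v=[-1.1810]
Step 9: x=[2.6289] v=[-0.9463]
Step 10: x=[2.4676] v=[-0.6451]
Step 11: x=[2.3930] v=[-0.2985]
Step 12: x=[2.4103] v=[0.0691]
First v>=0 after going negative at step 12, time=3.0000

Answer: 3.0000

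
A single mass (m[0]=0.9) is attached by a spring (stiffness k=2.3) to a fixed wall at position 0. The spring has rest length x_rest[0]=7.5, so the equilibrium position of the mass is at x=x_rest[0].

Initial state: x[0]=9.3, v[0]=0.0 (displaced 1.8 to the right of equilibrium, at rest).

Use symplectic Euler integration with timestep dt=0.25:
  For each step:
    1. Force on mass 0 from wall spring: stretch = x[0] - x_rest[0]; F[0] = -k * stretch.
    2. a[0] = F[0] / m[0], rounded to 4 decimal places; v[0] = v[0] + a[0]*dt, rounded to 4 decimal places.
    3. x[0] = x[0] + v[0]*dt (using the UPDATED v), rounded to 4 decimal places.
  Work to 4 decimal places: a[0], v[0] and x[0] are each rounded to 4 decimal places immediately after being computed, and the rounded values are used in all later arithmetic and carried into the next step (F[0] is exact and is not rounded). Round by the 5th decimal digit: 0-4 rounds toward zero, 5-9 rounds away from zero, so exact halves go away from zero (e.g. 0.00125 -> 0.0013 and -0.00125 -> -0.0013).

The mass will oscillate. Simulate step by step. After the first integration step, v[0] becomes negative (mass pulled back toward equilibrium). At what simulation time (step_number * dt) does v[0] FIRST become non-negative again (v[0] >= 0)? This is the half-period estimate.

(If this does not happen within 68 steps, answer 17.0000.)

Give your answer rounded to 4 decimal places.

Step 0: x=[9.3000] v=[0.0000]
Step 1: x=[9.0125] v=[-1.1500]
Step 2: x=[8.4834] v=[-2.1163]
Step 3: x=[7.7973] v=[-2.7446]
Step 4: x=[7.0637] v=[-2.9346]
Step 5: x=[6.3997] v=[-2.6559]
Step 6: x=[5.9115] v=[-1.9529]
Step 7: x=[5.6770] v=[-0.9380]
Step 8: x=[5.7337] v=[0.2267]
First v>=0 after going negative at step 8, time=2.0000

Answer: 2.0000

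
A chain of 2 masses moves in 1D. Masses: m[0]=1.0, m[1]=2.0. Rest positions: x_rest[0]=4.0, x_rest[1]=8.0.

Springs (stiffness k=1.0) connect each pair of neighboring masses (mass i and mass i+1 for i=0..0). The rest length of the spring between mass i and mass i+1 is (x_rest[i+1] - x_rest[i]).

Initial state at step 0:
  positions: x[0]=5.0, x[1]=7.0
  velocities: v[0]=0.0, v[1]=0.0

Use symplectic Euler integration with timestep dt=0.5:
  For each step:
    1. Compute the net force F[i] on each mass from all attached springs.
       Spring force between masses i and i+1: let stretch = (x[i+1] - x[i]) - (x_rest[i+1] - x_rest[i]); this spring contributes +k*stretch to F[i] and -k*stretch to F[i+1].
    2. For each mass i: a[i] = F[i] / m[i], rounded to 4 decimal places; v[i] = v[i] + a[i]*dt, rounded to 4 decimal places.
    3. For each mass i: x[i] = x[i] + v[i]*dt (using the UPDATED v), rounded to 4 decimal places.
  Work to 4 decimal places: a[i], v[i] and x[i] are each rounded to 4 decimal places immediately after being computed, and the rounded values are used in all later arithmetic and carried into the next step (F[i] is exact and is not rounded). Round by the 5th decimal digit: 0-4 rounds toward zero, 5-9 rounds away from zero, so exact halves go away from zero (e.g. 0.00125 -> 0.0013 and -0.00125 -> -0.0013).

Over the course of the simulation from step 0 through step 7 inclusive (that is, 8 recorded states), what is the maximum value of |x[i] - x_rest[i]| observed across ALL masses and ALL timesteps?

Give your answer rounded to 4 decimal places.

Answer: 1.6788

Derivation:
Step 0: x=[5.0000 7.0000] v=[0.0000 0.0000]
Step 1: x=[4.5000 7.2500] v=[-1.0000 0.5000]
Step 2: x=[3.6875 7.6563] v=[-1.6250 0.8125]
Step 3: x=[2.8672 8.0665] v=[-1.6406 0.8203]
Step 4: x=[2.3467 8.3268] v=[-1.0410 0.5205]
Step 5: x=[2.3212 8.3396] v=[-0.0510 0.0255]
Step 6: x=[2.8003 8.1001] v=[0.9582 -0.4791]
Step 7: x=[3.6044 7.6981] v=[1.6081 -0.8041]
Max displacement = 1.6788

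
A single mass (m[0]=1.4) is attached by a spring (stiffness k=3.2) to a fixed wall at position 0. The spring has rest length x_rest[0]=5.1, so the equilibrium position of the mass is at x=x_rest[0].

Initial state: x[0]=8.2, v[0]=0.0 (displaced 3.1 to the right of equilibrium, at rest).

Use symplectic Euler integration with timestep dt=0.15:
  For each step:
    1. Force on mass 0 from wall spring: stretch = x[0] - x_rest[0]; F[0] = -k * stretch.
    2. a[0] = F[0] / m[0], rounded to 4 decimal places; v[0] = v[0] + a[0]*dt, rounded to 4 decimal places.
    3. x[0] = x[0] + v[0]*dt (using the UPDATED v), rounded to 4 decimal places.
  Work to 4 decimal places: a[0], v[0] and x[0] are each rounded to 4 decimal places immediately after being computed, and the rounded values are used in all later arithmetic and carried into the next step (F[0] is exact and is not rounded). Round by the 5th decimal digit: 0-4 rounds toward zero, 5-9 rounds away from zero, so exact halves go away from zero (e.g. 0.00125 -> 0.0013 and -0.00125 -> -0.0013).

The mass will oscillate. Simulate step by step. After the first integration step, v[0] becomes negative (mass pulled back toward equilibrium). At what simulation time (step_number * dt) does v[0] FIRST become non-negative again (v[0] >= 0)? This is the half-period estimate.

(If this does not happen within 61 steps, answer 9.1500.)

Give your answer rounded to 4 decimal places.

Step 0: x=[8.2000] v=[0.0000]
Step 1: x=[8.0406] v=[-1.0629]
Step 2: x=[7.7299] v=[-2.0711]
Step 3: x=[7.2840] v=[-2.9728]
Step 4: x=[6.7258] v=[-3.7216]
Step 5: x=[6.0840] v=[-4.2790]
Step 6: x=[5.3915] v=[-4.6164]
Step 7: x=[4.6841] v=[-4.7163]
Step 8: x=[3.9980] v=[-4.5737]
Step 9: x=[3.3686] v=[-4.1959]
Step 10: x=[2.8283] v=[-3.6023]
Step 11: x=[2.4048] v=[-2.8234]
Step 12: x=[2.1199] v=[-1.8993]
Step 13: x=[1.9883] v=[-0.8775]
Step 14: x=[2.0167] v=[0.1894]
First v>=0 after going negative at step 14, time=2.1000

Answer: 2.1000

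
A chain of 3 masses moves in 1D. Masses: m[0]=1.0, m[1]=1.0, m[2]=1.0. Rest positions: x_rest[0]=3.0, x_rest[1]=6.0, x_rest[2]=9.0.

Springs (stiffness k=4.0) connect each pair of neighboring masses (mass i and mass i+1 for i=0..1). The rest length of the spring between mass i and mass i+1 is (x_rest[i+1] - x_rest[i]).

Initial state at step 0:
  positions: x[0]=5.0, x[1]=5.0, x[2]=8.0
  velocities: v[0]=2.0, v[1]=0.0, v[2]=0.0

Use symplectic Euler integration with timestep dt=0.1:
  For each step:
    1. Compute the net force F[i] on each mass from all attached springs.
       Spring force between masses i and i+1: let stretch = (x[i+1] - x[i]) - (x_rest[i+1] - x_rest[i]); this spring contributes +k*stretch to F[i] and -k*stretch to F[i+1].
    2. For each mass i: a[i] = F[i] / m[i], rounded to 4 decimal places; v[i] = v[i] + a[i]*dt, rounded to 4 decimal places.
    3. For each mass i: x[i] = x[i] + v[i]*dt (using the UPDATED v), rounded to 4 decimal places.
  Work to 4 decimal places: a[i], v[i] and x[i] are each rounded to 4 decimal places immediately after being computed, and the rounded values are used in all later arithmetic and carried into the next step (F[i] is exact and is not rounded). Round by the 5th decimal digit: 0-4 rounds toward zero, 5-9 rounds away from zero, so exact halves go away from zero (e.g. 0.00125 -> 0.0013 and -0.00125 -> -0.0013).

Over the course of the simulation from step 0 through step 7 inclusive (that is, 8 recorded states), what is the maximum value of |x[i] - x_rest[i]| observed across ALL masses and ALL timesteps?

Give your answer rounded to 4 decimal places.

Step 0: x=[5.0000 5.0000 8.0000] v=[2.0000 0.0000 0.0000]
Step 1: x=[5.0800 5.1200 8.0000] v=[0.8000 1.2000 0.0000]
Step 2: x=[5.0416 5.3536 8.0048] v=[-0.3840 2.3360 0.0480]
Step 3: x=[4.8957 5.6808 8.0236] v=[-1.4592 3.2717 0.1875]
Step 4: x=[4.6612 6.0703 8.0686] v=[-2.3452 3.8948 0.4504]
Step 5: x=[4.3630 6.4834 8.1537] v=[-2.9816 4.1305 0.8511]
Step 6: x=[4.0297 6.8785 8.2920] v=[-3.3334 3.9505 1.3830]
Step 7: x=[3.6903 7.2161 8.4938] v=[-3.3939 3.3764 2.0176]
Max displacement = 2.0800

Answer: 2.0800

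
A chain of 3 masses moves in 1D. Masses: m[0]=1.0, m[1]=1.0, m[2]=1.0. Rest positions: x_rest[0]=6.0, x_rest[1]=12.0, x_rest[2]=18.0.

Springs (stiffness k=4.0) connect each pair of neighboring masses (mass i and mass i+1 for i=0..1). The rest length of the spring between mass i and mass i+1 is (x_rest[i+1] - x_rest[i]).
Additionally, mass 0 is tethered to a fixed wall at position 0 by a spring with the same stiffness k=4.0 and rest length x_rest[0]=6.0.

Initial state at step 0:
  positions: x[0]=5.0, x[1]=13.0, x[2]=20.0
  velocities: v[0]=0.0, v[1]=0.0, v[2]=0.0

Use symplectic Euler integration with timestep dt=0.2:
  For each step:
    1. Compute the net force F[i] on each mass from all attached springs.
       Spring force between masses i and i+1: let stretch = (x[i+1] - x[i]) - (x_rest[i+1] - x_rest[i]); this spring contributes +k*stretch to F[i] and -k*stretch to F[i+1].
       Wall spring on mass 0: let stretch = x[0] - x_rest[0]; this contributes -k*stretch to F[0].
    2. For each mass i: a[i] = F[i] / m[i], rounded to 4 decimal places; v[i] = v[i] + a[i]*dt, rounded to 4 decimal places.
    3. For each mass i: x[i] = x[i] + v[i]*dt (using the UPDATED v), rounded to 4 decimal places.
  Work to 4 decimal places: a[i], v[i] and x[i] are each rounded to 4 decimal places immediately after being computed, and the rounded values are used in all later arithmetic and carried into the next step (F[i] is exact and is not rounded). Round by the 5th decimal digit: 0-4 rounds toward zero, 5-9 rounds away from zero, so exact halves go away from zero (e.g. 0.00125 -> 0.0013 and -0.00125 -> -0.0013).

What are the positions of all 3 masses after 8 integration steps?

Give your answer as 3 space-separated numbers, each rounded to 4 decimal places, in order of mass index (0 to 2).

Answer: 6.1080 12.8117 17.4328

Derivation:
Step 0: x=[5.0000 13.0000 20.0000] v=[0.0000 0.0000 0.0000]
Step 1: x=[5.4800 12.8400 19.8400] v=[2.4000 -0.8000 -0.8000]
Step 2: x=[6.2608 12.6224 19.5200] v=[3.9040 -1.0880 -1.6000]
Step 3: x=[7.0577 12.4906 19.0564] v=[3.9846 -0.6592 -2.3181]
Step 4: x=[7.5947 12.5400 18.5023] v=[2.6848 0.2471 -2.7707]
Step 5: x=[7.7078 12.7521 17.9542] v=[0.5653 1.0607 -2.7405]
Step 6: x=[7.3947 12.9895 17.5338] v=[-1.5655 1.1869 -2.1022]
Step 7: x=[6.7936 13.0588 17.3463] v=[-3.0054 0.3465 -0.9376]
Step 8: x=[6.1080 12.8117 17.4328] v=[-3.4281 -1.2357 0.4324]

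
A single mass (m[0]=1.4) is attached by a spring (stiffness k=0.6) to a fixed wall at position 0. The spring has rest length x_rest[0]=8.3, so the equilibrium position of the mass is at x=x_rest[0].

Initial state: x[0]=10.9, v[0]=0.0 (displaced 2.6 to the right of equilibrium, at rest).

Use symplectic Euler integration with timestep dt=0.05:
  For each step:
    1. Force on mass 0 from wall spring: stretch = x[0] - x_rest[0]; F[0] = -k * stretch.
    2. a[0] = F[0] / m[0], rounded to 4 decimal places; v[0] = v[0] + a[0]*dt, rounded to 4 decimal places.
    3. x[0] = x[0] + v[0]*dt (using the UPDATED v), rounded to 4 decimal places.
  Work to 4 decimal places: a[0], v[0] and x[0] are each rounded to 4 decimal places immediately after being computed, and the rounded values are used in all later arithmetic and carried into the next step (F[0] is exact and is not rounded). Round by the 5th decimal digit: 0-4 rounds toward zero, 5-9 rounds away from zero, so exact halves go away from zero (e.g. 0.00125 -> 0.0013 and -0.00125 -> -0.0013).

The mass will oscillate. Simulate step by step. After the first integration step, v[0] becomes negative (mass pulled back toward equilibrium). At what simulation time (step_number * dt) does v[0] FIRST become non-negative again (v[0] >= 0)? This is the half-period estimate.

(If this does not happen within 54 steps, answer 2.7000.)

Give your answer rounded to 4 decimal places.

Answer: 2.7000

Derivation:
Step 0: x=[10.9000] v=[0.0000]
Step 1: x=[10.8972] v=[-0.0557]
Step 2: x=[10.8916] v=[-0.1114]
Step 3: x=[10.8833] v=[-0.1669]
Step 4: x=[10.8722] v=[-0.2223]
Step 5: x=[10.8583] v=[-0.2774]
Step 6: x=[10.8417] v=[-0.3322]
Step 7: x=[10.8224] v=[-0.3867]
Step 8: x=[10.8004] v=[-0.4408]
Step 9: x=[10.7757] v=[-0.4944]
Step 10: x=[10.7483] v=[-0.5475]
Step 11: x=[10.7183] v=[-0.6000]
Step 12: x=[10.6857] v=[-0.6518]
Step 13: x=[10.6506] v=[-0.7029]
Step 14: x=[10.6129] v=[-0.7533]
Step 15: x=[10.5728] v=[-0.8029]
Step 16: x=[10.5302] v=[-0.8516]
Step 17: x=[10.4852] v=[-0.8994]
Step 18: x=[10.4379] v=[-0.9462]
Step 19: x=[10.3883] v=[-0.9920]
Step 20: x=[10.3365] v=[-1.0368]
Step 21: x=[10.2825] v=[-1.0804]
Step 22: x=[10.2264] v=[-1.1229]
Step 23: x=[10.1682] v=[-1.1642]
Step 24: x=[10.1080] v=[-1.2042]
Step 25: x=[10.0459] v=[-1.2429]
Step 26: x=[9.9819] v=[-1.2803]
Step 27: x=[9.9161] v=[-1.3163]
Step 28: x=[9.8486] v=[-1.3509]
Step 29: x=[9.7794] v=[-1.3841]
Step 30: x=[9.7086] v=[-1.4158]
Step 31: x=[9.6363] v=[-1.4460]
Step 32: x=[9.5626] v=[-1.4746]
Step 33: x=[9.4875] v=[-1.5017]
Step 34: x=[9.4111] v=[-1.5271]
Step 35: x=[9.3336] v=[-1.5509]
Step 36: x=[9.2549] v=[-1.5731]
Step 37: x=[9.1752] v=[-1.5936]
Step 38: x=[9.0946] v=[-1.6124]
Step 39: x=[9.0131] v=[-1.6294]
Step 40: x=[8.9309] v=[-1.6447]
Step 41: x=[8.8480] v=[-1.6582]
Step 42: x=[8.7645] v=[-1.6699]
Step 43: x=[8.6805] v=[-1.6799]
Step 44: x=[8.5961] v=[-1.6881]
Step 45: x=[8.5114] v=[-1.6944]
Step 46: x=[8.4265] v=[-1.6989]
Step 47: x=[8.3414] v=[-1.7016]
Step 48: x=[8.2563] v=[-1.7025]
Step 49: x=[8.1712] v=[-1.7016]
Step 50: x=[8.0863] v=[-1.6988]
Step 51: x=[8.0016] v=[-1.6942]
Step 52: x=[7.9172] v=[-1.6878]
Step 53: x=[7.8332] v=[-1.6796]
Step 54: x=[7.7497] v=[-1.6696]
v[0] did not become non-negative within 54 steps; using fallback time=2.7000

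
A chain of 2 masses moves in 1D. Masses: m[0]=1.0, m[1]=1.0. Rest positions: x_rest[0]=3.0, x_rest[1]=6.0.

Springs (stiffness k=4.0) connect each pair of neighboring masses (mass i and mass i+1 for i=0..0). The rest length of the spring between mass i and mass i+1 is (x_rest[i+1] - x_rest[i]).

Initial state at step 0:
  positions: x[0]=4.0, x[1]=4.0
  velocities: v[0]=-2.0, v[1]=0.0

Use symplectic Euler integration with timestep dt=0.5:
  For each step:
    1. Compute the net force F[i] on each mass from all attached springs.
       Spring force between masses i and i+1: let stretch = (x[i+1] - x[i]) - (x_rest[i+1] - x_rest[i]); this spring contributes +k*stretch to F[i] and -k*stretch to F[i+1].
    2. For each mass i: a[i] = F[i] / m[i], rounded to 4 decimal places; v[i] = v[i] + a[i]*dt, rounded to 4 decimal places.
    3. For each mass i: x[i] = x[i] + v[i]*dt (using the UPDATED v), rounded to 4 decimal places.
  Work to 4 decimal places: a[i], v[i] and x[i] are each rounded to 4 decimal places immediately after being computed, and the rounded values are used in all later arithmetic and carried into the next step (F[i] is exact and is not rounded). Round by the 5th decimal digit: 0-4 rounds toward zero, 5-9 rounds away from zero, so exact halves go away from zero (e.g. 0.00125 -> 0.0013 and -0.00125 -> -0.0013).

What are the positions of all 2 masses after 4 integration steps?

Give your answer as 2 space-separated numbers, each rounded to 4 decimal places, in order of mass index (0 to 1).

Step 0: x=[4.0000 4.0000] v=[-2.0000 0.0000]
Step 1: x=[0.0000 7.0000] v=[-8.0000 6.0000]
Step 2: x=[0.0000 6.0000] v=[0.0000 -2.0000]
Step 3: x=[3.0000 2.0000] v=[6.0000 -8.0000]
Step 4: x=[2.0000 2.0000] v=[-2.0000 0.0000]

Answer: 2.0000 2.0000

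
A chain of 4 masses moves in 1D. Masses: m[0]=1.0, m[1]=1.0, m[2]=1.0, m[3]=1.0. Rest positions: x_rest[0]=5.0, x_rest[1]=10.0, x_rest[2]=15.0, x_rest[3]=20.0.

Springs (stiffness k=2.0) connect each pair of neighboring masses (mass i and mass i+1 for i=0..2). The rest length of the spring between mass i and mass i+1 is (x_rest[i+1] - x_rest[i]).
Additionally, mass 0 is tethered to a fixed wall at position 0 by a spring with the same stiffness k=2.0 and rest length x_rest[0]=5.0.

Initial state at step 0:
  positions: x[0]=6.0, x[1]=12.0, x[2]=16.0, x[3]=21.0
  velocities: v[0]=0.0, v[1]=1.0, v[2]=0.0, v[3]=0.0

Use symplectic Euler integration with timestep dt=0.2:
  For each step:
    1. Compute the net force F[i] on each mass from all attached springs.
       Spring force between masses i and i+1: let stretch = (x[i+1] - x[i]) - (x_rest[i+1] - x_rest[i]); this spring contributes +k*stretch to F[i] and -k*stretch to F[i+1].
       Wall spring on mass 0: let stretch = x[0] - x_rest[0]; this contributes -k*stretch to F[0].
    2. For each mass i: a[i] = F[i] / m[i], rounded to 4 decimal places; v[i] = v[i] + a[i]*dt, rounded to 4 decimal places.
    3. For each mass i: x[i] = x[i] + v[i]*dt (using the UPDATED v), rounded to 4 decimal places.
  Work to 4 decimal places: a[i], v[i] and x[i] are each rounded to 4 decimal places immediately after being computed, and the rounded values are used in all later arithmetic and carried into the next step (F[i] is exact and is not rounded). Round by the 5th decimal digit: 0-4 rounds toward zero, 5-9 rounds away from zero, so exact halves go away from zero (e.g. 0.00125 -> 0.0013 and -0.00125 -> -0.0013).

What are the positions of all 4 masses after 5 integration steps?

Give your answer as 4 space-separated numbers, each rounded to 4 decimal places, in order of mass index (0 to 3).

Answer: 5.8925 11.0157 16.7114 21.1820

Derivation:
Step 0: x=[6.0000 12.0000 16.0000 21.0000] v=[0.0000 1.0000 0.0000 0.0000]
Step 1: x=[6.0000 12.0400 16.0800 21.0000] v=[0.0000 0.2000 0.4000 0.0000]
Step 2: x=[6.0032 11.9200 16.2304 21.0064] v=[0.0160 -0.6000 0.7520 0.0320]
Step 3: x=[5.9995 11.6715 16.4180 21.0307] v=[-0.0186 -1.2426 0.9382 0.1216]
Step 4: x=[5.9696 11.3489 16.5949 21.0860] v=[-0.1496 -1.6128 0.8847 0.2765]
Step 5: x=[5.8925 11.0157 16.7114 21.1820] v=[-0.3857 -1.6661 0.5827 0.4801]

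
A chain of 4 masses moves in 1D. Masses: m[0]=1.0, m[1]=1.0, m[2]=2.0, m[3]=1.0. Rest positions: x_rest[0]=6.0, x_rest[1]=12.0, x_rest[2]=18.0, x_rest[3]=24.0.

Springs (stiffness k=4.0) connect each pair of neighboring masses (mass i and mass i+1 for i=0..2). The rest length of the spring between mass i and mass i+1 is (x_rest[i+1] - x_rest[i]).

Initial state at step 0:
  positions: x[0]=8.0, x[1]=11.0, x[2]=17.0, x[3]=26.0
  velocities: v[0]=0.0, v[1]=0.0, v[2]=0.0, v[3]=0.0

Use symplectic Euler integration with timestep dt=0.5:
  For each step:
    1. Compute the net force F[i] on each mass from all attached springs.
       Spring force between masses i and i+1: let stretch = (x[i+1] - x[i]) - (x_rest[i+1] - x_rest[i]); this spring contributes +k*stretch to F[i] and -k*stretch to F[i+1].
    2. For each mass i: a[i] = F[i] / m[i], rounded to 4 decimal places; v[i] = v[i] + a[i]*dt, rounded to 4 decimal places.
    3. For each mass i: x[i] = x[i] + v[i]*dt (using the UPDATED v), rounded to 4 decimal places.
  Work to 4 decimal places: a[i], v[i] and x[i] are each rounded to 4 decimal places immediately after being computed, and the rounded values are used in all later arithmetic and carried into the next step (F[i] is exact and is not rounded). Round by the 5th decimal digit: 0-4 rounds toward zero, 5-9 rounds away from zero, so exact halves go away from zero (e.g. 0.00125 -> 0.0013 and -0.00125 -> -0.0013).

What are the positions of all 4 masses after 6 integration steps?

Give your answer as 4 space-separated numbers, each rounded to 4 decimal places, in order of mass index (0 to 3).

Answer: 5.7500 11.7500 20.0000 21.5000

Derivation:
Step 0: x=[8.0000 11.0000 17.0000 26.0000] v=[0.0000 0.0000 0.0000 0.0000]
Step 1: x=[5.0000 14.0000 18.5000 23.0000] v=[-6.0000 6.0000 3.0000 -6.0000]
Step 2: x=[5.0000 12.5000 20.0000 21.5000] v=[0.0000 -3.0000 3.0000 -3.0000]
Step 3: x=[6.5000 11.0000 18.5000 24.5000] v=[3.0000 -3.0000 -3.0000 6.0000]
Step 4: x=[6.5000 12.5000 16.2500 27.5000] v=[0.0000 3.0000 -4.5000 6.0000]
Step 5: x=[6.5000 11.7500 17.7500 25.2500] v=[0.0000 -1.5000 3.0000 -4.5000]
Step 6: x=[5.7500 11.7500 20.0000 21.5000] v=[-1.5000 0.0000 4.5000 -7.5000]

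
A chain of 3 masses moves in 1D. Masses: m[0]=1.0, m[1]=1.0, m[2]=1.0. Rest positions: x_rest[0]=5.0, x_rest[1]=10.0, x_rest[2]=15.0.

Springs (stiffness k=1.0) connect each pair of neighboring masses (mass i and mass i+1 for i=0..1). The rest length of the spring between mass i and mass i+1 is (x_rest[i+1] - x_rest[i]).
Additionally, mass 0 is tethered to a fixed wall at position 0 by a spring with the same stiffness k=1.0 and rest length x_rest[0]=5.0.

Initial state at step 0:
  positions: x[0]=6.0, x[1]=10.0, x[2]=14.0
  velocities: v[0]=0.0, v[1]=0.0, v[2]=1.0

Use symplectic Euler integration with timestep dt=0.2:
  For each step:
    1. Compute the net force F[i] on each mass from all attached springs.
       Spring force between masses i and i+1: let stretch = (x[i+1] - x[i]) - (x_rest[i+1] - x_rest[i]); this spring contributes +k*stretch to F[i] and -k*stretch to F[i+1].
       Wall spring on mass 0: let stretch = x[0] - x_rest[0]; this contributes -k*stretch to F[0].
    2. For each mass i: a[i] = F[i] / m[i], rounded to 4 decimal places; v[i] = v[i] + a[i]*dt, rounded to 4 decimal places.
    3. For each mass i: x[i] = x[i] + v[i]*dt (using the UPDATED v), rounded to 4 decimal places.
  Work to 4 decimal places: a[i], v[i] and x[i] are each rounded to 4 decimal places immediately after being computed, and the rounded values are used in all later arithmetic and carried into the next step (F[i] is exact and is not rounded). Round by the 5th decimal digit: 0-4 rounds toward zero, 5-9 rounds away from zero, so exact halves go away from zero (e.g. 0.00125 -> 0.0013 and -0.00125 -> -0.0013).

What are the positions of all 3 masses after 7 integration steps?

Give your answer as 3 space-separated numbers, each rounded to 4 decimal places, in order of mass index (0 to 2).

Step 0: x=[6.0000 10.0000 14.0000] v=[0.0000 0.0000 1.0000]
Step 1: x=[5.9200 10.0000 14.2400] v=[-0.4000 0.0000 1.2000]
Step 2: x=[5.7664 10.0064 14.5104] v=[-0.7680 0.0320 1.3520]
Step 3: x=[5.5517 10.0234 14.8006] v=[-1.0733 0.0848 1.4512]
Step 4: x=[5.2938 10.0526 15.0998] v=[-1.2893 0.1459 1.4958]
Step 5: x=[5.0145 10.0933 15.3971] v=[-1.3963 0.2036 1.4864]
Step 6: x=[4.7378 10.1430 15.6822] v=[-1.3834 0.2486 1.4256]
Step 7: x=[4.4878 10.1981 15.9458] v=[-1.2499 0.2754 1.3178]

Answer: 4.4878 10.1981 15.9458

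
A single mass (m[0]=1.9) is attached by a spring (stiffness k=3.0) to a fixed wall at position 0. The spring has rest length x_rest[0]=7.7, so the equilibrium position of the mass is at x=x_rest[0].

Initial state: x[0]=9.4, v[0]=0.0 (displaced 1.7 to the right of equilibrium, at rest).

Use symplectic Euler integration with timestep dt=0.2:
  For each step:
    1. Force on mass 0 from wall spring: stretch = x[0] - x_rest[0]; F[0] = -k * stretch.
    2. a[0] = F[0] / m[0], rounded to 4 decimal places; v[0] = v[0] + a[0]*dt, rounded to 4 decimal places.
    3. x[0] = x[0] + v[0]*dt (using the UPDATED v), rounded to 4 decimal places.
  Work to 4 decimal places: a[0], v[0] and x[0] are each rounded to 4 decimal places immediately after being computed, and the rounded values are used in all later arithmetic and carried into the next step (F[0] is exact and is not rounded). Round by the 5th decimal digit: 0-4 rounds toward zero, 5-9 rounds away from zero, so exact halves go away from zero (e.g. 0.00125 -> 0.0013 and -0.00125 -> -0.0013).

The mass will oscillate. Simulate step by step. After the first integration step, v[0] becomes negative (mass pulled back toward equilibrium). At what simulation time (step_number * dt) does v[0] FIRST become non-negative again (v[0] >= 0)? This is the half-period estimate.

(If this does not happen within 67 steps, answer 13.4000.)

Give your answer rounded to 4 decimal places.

Step 0: x=[9.4000] v=[0.0000]
Step 1: x=[9.2926] v=[-0.5368]
Step 2: x=[9.0847] v=[-1.0397]
Step 3: x=[8.7893] v=[-1.4770]
Step 4: x=[8.4251] v=[-1.8210]
Step 5: x=[8.0151] v=[-2.0500]
Step 6: x=[7.5852] v=[-2.1495]
Step 7: x=[7.1626] v=[-2.1132]
Step 8: x=[6.7739] v=[-1.9435]
Step 9: x=[6.4437] v=[-1.6510]
Step 10: x=[6.1928] v=[-1.2543]
Step 11: x=[6.0371] v=[-0.7783]
Step 12: x=[5.9865] v=[-0.2532]
Step 13: x=[6.0441] v=[0.2879]
First v>=0 after going negative at step 13, time=2.6000

Answer: 2.6000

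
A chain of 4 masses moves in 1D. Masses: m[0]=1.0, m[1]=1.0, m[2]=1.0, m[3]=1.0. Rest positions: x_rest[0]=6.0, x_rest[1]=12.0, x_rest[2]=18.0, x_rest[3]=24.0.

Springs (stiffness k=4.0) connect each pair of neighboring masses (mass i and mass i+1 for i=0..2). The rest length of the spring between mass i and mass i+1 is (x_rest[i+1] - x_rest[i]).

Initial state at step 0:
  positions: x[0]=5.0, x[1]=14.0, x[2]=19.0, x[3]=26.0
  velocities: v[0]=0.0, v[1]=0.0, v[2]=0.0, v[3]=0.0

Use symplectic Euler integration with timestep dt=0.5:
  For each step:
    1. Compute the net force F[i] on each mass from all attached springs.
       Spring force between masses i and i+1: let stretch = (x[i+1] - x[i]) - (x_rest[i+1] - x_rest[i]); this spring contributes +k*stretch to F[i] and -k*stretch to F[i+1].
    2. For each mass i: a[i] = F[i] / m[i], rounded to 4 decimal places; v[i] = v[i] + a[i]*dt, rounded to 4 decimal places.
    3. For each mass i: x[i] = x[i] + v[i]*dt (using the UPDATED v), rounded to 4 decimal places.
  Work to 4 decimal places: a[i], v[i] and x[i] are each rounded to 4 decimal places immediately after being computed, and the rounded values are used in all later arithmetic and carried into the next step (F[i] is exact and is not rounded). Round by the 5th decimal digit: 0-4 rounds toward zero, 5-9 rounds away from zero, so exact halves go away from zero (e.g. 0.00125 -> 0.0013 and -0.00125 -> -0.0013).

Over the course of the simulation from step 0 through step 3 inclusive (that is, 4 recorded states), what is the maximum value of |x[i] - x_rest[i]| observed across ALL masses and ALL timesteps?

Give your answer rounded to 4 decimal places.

Answer: 3.0000

Derivation:
Step 0: x=[5.0000 14.0000 19.0000 26.0000] v=[0.0000 0.0000 0.0000 0.0000]
Step 1: x=[8.0000 10.0000 21.0000 25.0000] v=[6.0000 -8.0000 4.0000 -2.0000]
Step 2: x=[7.0000 15.0000 16.0000 26.0000] v=[-2.0000 10.0000 -10.0000 2.0000]
Step 3: x=[8.0000 13.0000 20.0000 23.0000] v=[2.0000 -4.0000 8.0000 -6.0000]
Max displacement = 3.0000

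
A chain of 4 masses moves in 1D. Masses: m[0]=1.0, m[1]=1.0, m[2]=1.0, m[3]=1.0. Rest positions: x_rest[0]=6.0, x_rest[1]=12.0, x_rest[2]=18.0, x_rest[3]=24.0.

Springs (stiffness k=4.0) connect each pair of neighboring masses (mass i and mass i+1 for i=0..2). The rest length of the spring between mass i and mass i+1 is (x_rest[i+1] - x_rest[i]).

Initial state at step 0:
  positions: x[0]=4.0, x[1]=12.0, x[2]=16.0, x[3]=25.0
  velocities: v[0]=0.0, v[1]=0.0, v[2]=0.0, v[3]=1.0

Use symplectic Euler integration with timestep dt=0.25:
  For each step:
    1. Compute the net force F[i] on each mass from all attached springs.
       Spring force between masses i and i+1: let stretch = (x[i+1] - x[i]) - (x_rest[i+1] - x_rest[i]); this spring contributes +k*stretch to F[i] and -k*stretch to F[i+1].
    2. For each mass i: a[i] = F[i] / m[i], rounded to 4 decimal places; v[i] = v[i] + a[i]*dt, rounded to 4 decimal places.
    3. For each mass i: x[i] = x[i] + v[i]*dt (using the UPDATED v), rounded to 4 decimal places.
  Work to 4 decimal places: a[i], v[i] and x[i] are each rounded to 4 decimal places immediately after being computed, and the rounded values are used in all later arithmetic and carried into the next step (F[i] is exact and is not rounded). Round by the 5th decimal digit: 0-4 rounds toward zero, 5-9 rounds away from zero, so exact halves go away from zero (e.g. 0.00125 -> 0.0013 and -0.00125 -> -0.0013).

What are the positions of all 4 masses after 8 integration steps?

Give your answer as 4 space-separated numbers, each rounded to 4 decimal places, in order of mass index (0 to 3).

Step 0: x=[4.0000 12.0000 16.0000 25.0000] v=[0.0000 0.0000 0.0000 1.0000]
Step 1: x=[4.5000 11.0000 17.2500 24.5000] v=[2.0000 -4.0000 5.0000 -2.0000]
Step 2: x=[5.1250 9.9375 18.7500 23.6875] v=[2.5000 -4.2500 6.0000 -3.2500]
Step 3: x=[5.4531 9.8750 19.2813 23.1406] v=[1.3125 -0.2500 2.1250 -2.1875]
Step 4: x=[5.3867 11.0586 18.4258 23.1289] v=[-0.2656 4.7344 -3.4220 -0.0468]
Step 5: x=[5.2383 12.6660 16.9043 23.4414] v=[-0.5937 6.4297 -6.0861 1.2501]
Step 6: x=[5.4468 13.4761 15.9575 23.6197] v=[0.8340 3.2403 -3.7873 0.7130]
Step 7: x=[6.1626 12.8992 16.3059 23.3824] v=[2.8633 -2.3076 1.3935 -0.9492]
Step 8: x=[7.0626 11.4898 17.5717 22.8760] v=[3.5999 -5.6375 5.0633 -2.0257]

Answer: 7.0626 11.4898 17.5717 22.8760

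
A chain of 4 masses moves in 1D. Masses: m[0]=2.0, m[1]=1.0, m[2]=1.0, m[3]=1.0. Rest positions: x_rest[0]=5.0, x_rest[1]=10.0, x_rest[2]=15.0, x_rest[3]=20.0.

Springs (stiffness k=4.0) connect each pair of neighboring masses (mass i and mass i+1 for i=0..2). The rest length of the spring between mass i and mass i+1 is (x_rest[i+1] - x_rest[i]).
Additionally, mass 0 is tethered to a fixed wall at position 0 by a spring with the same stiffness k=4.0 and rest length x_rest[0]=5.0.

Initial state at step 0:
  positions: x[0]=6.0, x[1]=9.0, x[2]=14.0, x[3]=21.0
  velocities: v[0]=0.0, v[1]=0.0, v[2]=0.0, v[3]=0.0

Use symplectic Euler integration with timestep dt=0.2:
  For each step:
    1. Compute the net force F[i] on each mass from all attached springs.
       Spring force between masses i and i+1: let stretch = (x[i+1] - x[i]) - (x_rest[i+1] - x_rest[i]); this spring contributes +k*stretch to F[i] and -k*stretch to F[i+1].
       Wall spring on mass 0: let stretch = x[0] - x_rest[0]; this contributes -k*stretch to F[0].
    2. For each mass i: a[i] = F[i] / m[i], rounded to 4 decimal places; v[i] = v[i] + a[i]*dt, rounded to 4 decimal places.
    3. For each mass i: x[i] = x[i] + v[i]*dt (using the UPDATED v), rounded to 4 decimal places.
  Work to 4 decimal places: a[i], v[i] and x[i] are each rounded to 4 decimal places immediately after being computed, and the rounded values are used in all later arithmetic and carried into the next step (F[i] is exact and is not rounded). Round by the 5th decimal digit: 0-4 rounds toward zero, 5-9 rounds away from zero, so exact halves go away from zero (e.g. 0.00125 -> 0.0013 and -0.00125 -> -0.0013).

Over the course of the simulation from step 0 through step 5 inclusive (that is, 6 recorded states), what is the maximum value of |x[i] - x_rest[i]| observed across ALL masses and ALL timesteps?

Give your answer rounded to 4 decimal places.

Answer: 1.2550

Derivation:
Step 0: x=[6.0000 9.0000 14.0000 21.0000] v=[0.0000 0.0000 0.0000 0.0000]
Step 1: x=[5.7600 9.3200 14.3200 20.6800] v=[-1.2000 1.6000 1.6000 -1.6000]
Step 2: x=[5.3440 9.8704 14.8576 20.1424] v=[-2.0800 2.7520 2.6880 -2.6880]
Step 3: x=[4.8626 10.4945 15.4428 19.5592] v=[-2.4070 3.1206 2.9261 -2.9158]
Step 4: x=[4.4427 11.0092 15.8949 19.1174] v=[-2.0993 2.5737 2.2606 -2.2089]
Step 5: x=[4.1927 11.2550 16.0809 18.9600] v=[-1.2498 1.2291 0.9300 -0.7869]
Max displacement = 1.2550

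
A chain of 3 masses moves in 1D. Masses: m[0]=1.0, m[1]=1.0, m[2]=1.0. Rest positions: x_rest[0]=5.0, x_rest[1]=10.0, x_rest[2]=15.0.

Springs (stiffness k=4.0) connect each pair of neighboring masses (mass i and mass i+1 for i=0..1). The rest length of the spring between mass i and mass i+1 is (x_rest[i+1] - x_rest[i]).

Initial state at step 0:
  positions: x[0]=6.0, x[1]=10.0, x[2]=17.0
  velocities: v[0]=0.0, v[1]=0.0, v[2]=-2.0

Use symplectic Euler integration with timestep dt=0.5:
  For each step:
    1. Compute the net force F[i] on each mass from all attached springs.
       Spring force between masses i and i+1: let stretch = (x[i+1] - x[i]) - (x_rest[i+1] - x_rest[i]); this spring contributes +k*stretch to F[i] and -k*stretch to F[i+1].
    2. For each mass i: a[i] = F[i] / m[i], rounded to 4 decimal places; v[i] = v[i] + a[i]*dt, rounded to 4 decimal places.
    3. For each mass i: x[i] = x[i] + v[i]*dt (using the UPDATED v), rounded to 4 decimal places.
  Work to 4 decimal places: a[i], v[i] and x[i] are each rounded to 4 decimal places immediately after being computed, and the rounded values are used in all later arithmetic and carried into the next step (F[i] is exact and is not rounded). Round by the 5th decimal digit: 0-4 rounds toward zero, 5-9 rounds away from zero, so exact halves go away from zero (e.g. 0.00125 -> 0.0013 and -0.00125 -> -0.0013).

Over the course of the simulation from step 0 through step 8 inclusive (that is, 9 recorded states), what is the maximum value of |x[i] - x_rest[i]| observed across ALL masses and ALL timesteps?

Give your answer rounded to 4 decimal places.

Step 0: x=[6.0000 10.0000 17.0000] v=[0.0000 0.0000 -2.0000]
Step 1: x=[5.0000 13.0000 14.0000] v=[-2.0000 6.0000 -6.0000]
Step 2: x=[7.0000 9.0000 15.0000] v=[4.0000 -8.0000 2.0000]
Step 3: x=[6.0000 9.0000 15.0000] v=[-2.0000 0.0000 0.0000]
Step 4: x=[3.0000 12.0000 14.0000] v=[-6.0000 6.0000 -2.0000]
Step 5: x=[4.0000 8.0000 16.0000] v=[2.0000 -8.0000 4.0000]
Step 6: x=[4.0000 8.0000 15.0000] v=[0.0000 0.0000 -2.0000]
Step 7: x=[3.0000 11.0000 12.0000] v=[-2.0000 6.0000 -6.0000]
Step 8: x=[5.0000 7.0000 13.0000] v=[4.0000 -8.0000 2.0000]
Max displacement = 3.0000

Answer: 3.0000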